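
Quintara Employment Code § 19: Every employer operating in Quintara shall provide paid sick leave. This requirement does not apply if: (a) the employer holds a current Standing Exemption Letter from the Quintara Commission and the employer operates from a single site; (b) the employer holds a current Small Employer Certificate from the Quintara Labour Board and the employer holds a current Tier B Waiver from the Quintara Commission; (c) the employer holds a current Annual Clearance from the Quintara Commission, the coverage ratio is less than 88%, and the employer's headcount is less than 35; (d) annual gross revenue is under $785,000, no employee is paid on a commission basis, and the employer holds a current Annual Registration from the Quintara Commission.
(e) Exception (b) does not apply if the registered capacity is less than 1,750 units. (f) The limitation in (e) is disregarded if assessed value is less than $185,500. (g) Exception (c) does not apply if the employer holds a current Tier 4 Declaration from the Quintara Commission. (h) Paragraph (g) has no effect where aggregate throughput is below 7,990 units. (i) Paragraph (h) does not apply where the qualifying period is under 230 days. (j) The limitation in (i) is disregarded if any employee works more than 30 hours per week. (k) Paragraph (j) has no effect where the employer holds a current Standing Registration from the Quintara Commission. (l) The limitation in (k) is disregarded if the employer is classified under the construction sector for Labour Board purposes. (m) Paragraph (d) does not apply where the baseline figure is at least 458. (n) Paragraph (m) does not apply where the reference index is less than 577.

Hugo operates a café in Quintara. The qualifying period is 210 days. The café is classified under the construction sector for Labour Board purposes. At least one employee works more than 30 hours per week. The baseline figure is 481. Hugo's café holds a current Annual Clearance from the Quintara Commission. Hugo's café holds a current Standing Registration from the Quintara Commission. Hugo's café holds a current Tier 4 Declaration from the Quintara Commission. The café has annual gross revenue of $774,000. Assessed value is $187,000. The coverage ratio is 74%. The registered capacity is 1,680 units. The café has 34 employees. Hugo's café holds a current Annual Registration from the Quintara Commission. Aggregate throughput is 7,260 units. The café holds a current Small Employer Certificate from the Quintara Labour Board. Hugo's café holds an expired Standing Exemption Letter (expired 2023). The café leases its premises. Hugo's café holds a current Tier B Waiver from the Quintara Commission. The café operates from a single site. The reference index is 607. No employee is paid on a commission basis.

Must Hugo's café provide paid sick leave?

Exception (a) requires that the employer holds a current Standing Exemption Letter from the Quintara Commission; but the Standing Exemption Letter is not current, so (a) is unavailable.
All of (b)'s requirements are met (a current Small Employer Certificate is held; a current Tier B Waiver is held). But applying paragraphs (e)–(f): (e) operates against (b): the registered capacity is 1,680 units, less than the 1,750 units limit. (f), which would lift (e), is not triggered — assessed value is $187,000, not less than $185,500. Exception (b) does not apply.
All of (c)'s requirements are met (a current Annual Clearance is held; the coverage ratio is 74%, less than the 88% limit; the employer's headcount is 34, less than the 35 limit). Considering the limiting provisions: (g) would limit (c) — a current Tier 4 Declaration is held — but (h) sets (g) aside: (h) is engaged — aggregate throughput is 7,260 units, below the 7,990 units limit. (i) would limit (h) — the qualifying period is 210 days, under the 230 days limit — but (j) sets (i) aside: (j) applies — at least one employee exceeds 30 hours/week. (k) is triggered (a current Standing Registration is held), but yields to (l): (l) is triggered — the café is classified under the construction sector. So (c) applies.
All of (d)'s requirements are met (annual gross revenue is $774,000, under the $785,000 limit; no employee is paid on commission; a current Annual Registration is held). Turning to paragraphs (m)–(n): (m) operates — the baseline figure is 481, meeting the 458 threshold. (n) is not engaged (the reference index is 607, not less than 577), so (m) stands. (d) is therefore removed.

No — exception (c) applies; Hugo's café is not required to provide paid sick leave.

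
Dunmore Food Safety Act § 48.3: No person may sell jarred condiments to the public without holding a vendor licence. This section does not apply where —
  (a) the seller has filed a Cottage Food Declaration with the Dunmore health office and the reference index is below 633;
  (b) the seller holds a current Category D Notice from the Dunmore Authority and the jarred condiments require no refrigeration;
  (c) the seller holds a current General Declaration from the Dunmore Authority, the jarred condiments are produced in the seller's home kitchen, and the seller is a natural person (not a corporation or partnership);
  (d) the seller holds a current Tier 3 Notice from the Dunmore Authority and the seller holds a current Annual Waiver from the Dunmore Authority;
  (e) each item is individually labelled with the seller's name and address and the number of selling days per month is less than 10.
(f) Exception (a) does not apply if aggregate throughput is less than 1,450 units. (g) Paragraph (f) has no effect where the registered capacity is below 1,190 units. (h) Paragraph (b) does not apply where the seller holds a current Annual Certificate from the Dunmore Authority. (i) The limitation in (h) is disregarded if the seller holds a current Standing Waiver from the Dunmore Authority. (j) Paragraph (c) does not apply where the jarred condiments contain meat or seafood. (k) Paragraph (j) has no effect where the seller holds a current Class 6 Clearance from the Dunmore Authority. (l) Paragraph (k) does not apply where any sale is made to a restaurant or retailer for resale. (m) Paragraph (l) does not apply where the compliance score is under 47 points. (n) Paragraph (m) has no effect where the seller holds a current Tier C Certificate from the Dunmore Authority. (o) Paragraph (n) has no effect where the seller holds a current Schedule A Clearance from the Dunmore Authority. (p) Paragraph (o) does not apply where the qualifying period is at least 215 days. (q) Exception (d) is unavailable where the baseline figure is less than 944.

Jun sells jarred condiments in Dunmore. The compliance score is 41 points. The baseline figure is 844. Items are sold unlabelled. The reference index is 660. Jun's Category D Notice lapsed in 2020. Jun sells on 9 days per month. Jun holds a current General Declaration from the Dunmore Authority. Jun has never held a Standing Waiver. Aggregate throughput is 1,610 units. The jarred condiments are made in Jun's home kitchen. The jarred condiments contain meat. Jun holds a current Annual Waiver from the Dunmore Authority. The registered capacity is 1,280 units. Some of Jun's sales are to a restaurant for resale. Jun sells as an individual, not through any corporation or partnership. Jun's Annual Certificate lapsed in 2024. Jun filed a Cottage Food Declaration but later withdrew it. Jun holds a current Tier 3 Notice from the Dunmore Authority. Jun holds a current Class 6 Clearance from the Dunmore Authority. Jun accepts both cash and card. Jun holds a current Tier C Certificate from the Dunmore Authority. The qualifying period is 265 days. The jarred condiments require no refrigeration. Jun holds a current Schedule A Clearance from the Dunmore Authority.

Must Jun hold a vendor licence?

Exception (a) fails — the Cottage Food Declaration was withdrawn.
Exception (b) requires that the seller holds a current Category D Notice from the Dunmore Authority; but there is no Category D Notice in force, so (b) is unavailable.
Exception (c)'s conditions are all satisfied: a current General Declaration is held; the jarred condiments are home-kitchen produced; the seller is a natural person. Turning to paragraphs (j)–(p): (j) operates — the jarred condiments contain meat. (k) is engaged (a current Class 6 Clearance is held), but is displaced by (l): (l) operates against (k): some sales are to a restaurant for resale. (m) is engaged (the compliance score is 41 points, under the 47 points limit), but is displaced by (n): (n) operates against (m): a current Tier C Certificate is held. (o) would limit (n) — a current Schedule A Clearance is held — but (p) sets (o) aside: (p) applies — the qualifying period is 265 days, meeting the 215 days threshold. Exception (c) does not apply.
Exception (d): a current Tier 3 Notice is held; a current Annual Waiver is held — every condition holds. But applying paragraph (q): (q) operates against (d): the baseline figure is 844, less than the 944 limit. (d) is therefore removed.
Exception (e) does not apply: items are sold unlabelled.
No exception applies. The general rule governs.

Yes — Jun must hold a vendor licence.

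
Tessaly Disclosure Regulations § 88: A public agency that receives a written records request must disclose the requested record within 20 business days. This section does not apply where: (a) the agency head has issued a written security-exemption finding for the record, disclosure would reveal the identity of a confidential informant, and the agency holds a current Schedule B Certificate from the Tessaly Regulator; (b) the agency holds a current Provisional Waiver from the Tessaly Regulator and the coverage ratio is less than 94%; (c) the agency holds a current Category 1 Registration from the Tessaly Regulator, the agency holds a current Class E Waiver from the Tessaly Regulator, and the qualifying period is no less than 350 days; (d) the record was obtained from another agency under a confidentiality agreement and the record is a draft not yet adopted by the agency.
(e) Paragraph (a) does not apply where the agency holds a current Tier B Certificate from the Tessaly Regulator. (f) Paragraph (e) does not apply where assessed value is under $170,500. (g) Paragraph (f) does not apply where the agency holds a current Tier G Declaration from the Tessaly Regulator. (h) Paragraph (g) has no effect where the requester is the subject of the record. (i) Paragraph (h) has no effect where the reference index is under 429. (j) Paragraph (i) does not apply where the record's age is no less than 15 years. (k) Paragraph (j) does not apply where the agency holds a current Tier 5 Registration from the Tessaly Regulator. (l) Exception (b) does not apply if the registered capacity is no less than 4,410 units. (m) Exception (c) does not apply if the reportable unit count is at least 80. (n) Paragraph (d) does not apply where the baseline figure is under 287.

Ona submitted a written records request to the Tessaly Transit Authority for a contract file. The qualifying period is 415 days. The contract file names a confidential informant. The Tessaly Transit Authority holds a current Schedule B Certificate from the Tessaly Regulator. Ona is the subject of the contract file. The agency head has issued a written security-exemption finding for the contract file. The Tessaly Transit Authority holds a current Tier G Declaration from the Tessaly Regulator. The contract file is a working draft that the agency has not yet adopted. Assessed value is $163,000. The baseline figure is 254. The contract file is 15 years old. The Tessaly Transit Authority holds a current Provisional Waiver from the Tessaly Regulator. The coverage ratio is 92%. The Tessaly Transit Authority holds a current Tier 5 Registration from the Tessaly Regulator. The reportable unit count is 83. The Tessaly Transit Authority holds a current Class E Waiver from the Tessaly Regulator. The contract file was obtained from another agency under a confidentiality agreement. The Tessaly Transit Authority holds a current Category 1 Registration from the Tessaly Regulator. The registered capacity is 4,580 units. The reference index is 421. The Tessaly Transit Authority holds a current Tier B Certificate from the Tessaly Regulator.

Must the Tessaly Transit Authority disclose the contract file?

Exception (a) is satisfied on its face — a written security-exemption finding has been issued; the contract file names a confidential informant; a current Schedule B Certificate is held. But applying paragraphs (e)–(k): (e) operates against (a): a current Tier B Certificate is held. (f) is triggered (assessed value is $163,000, under the $170,500 limit), but yields to (g): (g) operates against (f): a current Tier G Declaration is held. (h) would limit (g) — Ona is the subject of the contract file — but (i) sets (h) aside: (i) is triggered — the reference index is 421, under the 429 limit. (j) would limit (i) — the record's age is 15 years, meeting the 15 years threshold — but (k) sets (j) aside: (k) is triggered — a current Tier 5 Registration is held. Exception (a) does not apply.
All of (b)'s requirements are met (a current Provisional Waiver is held; the coverage ratio is 92%, less than the 94% limit). Turning to paragraph (l): (l) is engaged — the registered capacity is 4,580 units, meeting the 4,410 units threshold. (b) is therefore removed.
Exception (c)'s conditions are all satisfied: a current Category 1 Registration is held; a current Class E Waiver is held; the qualifying period is 415 days, meeting the 350 days threshold. However, paragraph (m) must be considered: (m) is triggered — the reportable unit count is 83, meeting the 80 threshold. (c) is therefore removed.
Exception (d) is satisfied on its face — the contract file was obtained under a confidentiality agreement; the contract file is an unadopted draft. However, paragraph (n) must be considered: (n) operates against (d): the baseline figure is 254, under the 287 limit. (d) is therefore removed.
No exception is made out. the Tessaly Transit Authority falls within the general rule.

Yes — the Tessaly Transit Authority must disclose the contract file.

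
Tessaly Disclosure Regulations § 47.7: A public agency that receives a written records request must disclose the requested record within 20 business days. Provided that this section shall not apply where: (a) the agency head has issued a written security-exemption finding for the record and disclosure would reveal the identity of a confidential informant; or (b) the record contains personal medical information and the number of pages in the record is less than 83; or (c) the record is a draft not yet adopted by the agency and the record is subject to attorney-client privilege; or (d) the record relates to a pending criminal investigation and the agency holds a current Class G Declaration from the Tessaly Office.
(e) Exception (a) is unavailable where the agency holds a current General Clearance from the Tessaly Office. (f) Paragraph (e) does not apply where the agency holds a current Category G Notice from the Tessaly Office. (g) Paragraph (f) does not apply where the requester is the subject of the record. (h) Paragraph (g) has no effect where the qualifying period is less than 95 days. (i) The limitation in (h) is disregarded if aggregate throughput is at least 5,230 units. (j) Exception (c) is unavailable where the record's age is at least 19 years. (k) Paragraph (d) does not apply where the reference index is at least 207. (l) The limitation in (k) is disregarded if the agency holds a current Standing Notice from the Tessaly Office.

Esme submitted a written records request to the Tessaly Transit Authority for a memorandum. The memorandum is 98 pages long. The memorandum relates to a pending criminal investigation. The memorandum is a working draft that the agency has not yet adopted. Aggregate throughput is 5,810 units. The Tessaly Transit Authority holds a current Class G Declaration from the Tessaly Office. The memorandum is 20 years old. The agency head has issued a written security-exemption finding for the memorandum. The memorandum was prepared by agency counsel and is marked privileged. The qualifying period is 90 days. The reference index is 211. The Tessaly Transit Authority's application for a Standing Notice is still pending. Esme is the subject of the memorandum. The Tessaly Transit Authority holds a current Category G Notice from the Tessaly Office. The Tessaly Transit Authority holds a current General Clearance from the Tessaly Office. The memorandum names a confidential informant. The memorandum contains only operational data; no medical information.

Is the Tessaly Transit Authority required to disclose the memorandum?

Yes — the Tessaly Transit Authority must disclose the memorandum.

Exception (a) is satisfied on its face — a written security-exemption finding has been issued; the memorandum names a confidential informant. But applying paragraphs (e)–(i): (e) operates — a current General Clearance is held. (f) would limit (e) — a current Category G Notice is held — but (g) sets (f) aside: (g) is triggered — Esme is the subject of the memorandum. (h) would limit (g) — the qualifying period is 90 days, less than the 95 days limit — but (i) sets (h) aside: (i) applies — aggregate throughput is 5,810 units, meeting the 5,230 units threshold. Exception (a) does not apply.
Exception (b) requires that the record contains personal medical information; but the memorandum contains only operational data, so (b) is unavailable.
Exception (c) is satisfied on its face — the memorandum is an unadopted draft; the memorandum is privileged. However, paragraph (j) must be considered: (j) operates against (c): the record's age is 20 years, meeting the 19 years threshold. Exception (c) does not apply.
Exception (d): the memorandum relates to a pending investigation; a current Class G Declaration is held — every condition holds. Turning to paragraphs (k)–(l): (k) operates against (d): the reference index is 211, meeting the 207 threshold. (l) does not operate here (there is no Standing Notice in force), so (k) stands. (d) is therefore removed.
No exception displaces § 47.7.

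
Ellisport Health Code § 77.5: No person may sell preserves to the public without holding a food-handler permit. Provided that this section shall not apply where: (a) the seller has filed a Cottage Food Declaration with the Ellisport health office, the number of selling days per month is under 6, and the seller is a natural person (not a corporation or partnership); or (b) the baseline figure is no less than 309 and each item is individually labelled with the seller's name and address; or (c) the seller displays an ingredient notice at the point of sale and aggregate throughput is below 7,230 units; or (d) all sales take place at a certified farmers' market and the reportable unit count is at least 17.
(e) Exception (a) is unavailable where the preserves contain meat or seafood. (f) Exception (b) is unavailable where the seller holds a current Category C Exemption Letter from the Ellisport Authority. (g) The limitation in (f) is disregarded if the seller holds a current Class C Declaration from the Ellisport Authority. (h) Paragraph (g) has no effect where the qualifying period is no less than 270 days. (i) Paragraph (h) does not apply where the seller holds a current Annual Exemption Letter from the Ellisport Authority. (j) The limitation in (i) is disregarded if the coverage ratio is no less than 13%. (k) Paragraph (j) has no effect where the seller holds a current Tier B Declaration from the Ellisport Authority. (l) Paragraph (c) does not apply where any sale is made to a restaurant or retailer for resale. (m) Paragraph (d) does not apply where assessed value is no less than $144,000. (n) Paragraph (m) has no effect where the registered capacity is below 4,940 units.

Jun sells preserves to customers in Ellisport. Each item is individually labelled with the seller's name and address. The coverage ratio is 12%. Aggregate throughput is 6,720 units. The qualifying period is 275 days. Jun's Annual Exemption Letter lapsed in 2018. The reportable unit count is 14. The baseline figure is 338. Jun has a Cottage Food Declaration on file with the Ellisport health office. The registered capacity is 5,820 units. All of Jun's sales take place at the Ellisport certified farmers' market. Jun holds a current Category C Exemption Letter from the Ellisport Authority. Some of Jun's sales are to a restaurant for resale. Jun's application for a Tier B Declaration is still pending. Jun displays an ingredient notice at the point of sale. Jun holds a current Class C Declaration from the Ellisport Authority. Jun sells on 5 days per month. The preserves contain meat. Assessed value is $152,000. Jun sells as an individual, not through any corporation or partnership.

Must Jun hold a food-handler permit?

Yes — Jun must hold a food-handler permit.

All of (a)'s requirements are met (a Cottage Food Declaration is on file; the number of selling days per month is 5, under the 6 limit; the seller is a natural person). But applying paragraph (e): (e) operates against (a): the preserves contain meat. So (a) is unavailable.
Exception (b): the baseline figure is 338, meeting the 309 threshold; items are individually labelled — every condition holds. But applying paragraphs (f)–(k): (f) is triggered — a current Category C Exemption Letter is held. (g) would limit (f) — a current Class C Declaration is held — but (h) sets (g) aside: (h) applies — the qualifying period is 275 days, meeting the 270 days threshold. (i) is not triggered (the Annual Exemption Letter is not current), so (h) stands. So (b) is unavailable.
Exception (c)'s conditions are all satisfied: an ingredient notice is displayed; aggregate throughput is 6,720 units, below the 7,230 units limit. Turning to paragraph (l): (l) is triggered — some sales are to a restaurant for resale. Exception (c) does not apply.
Exception (d) fails — the reportable unit count is 14, short of 17.
No exception applies. The general rule governs.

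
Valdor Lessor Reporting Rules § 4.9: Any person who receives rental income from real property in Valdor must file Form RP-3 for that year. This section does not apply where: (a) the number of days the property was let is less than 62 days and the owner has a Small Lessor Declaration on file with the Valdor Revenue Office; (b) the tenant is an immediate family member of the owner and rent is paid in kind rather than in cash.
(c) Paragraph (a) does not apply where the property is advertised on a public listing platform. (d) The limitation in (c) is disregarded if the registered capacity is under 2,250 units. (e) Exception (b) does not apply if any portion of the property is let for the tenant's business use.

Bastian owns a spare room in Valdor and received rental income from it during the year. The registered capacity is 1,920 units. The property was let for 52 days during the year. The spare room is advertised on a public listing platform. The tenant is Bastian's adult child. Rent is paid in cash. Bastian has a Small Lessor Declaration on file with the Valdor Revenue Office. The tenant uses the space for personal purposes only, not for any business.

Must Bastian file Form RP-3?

Exception (a)'s conditions are all satisfied: the number of days the property was let is 52 days, less than the 62 days limit; a Small Lessor Declaration is on file. Applying paragraphs (c)–(d): (c) is engaged (the property is publicly advertised), but is itself disapplied by (d): (d) is engaged — the registered capacity is 1,920 units, under the 2,250 units limit. (a) remains available.
Exception (b) fails — rent is paid in cash.

No — exception (a) applies; Bastian is not required to file Form RP-3.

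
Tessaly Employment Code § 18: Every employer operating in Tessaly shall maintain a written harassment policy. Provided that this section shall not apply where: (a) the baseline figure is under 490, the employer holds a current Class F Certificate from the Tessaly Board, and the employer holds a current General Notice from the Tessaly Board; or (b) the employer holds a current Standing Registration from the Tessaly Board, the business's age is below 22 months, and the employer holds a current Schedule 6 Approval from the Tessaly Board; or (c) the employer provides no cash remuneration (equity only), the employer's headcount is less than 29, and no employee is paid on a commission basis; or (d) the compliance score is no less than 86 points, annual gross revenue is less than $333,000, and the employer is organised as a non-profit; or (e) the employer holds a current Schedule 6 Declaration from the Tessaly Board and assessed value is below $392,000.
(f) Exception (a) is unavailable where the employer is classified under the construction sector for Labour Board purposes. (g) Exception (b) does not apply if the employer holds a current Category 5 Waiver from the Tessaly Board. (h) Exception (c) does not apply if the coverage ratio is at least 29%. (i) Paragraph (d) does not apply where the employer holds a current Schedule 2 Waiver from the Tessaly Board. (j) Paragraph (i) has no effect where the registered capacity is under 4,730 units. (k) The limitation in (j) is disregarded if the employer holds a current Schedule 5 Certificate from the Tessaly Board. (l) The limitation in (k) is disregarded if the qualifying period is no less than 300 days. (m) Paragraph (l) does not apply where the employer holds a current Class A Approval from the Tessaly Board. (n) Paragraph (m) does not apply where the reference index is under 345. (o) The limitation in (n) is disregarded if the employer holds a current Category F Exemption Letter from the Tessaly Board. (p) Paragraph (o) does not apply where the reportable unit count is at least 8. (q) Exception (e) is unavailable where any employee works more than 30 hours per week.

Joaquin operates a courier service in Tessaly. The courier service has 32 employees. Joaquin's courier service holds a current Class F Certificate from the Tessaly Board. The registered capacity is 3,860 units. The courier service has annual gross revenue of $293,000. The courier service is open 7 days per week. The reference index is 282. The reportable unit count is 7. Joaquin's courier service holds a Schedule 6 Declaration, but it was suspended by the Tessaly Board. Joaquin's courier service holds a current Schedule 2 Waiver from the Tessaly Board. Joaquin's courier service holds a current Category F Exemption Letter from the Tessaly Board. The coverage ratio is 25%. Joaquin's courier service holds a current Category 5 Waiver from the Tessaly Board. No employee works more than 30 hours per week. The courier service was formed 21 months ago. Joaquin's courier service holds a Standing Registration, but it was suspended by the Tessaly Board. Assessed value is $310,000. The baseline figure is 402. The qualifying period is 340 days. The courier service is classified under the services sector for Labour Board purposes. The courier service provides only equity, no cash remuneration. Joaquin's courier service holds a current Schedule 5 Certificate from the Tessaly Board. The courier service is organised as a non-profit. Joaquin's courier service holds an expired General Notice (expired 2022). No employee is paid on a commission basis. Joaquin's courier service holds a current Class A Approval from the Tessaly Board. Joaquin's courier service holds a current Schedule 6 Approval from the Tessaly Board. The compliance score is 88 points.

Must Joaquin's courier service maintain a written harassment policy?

Yes — Joaquin's courier service must maintain a written harassment policy.

Exception (a) does not apply: the General Notice is not current.
Exception (b) does not apply: there is no Standing Registration in force.
Exception (c) requires that the employer's headcount is less than 29; but the employer's headcount is 32, not less than 29, so (c) is unavailable.
Exception (d): the compliance score is 88 points, meeting the 86 points threshold; annual gross revenue is $293,000, less than the $333,000 limit; the employer is a non-profit — every condition holds. Turning to paragraphs (i)–(p): (i) operates — a current Schedule 2 Waiver is held. (j) is engaged (the registered capacity is 3,860 units, under the 4,730 units limit), but is itself disapplied by (k): (k) operates against (j): a current Schedule 5 Certificate is held. (l) applies (the qualifying period is 340 days, meeting the 300 days threshold), but is displaced by (m): (m) applies — a current Class A Approval is held. (n) would limit (m) — the reference index is 282, under the 345 limit — but (o) sets (n) aside: (o) operates against (n): a current Category F Exemption Letter is held. (p), which would lift (o), is inapplicable — the reportable unit count is 7, short of 8. Exception (d) does not apply.
Exception (e) requires that the employer holds a current Schedule 6 Declaration from the Tessaly Board; but no current Schedule 6 Declaration is held, so (e) is unavailable.
No exception displaces § 18.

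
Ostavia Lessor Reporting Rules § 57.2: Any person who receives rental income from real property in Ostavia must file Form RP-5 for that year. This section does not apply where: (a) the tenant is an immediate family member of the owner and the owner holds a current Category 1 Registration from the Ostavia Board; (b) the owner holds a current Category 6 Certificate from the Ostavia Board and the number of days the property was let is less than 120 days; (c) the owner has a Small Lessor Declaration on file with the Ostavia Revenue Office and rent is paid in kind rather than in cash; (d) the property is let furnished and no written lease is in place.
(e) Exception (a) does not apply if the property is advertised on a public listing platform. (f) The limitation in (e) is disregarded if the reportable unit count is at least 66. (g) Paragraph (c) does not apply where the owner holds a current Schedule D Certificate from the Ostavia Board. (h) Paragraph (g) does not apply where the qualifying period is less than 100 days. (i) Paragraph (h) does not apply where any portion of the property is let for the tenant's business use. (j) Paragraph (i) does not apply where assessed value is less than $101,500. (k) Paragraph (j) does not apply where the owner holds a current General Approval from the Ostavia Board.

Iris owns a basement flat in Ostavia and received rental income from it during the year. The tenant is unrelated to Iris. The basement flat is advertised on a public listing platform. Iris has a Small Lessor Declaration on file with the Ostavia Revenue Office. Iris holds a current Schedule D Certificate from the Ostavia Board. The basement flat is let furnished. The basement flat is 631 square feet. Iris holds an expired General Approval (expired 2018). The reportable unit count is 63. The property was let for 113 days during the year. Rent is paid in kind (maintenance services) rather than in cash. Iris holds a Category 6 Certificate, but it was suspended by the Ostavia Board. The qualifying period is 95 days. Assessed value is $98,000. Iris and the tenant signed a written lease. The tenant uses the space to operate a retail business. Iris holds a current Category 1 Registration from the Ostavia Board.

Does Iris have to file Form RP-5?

No — exception (c) applies; Iris is not required to file Form RP-5.

Exception (a) does not apply: the tenant is unrelated to the owner.
Exception (b) fails — there is no Category 6 Certificate in force.
All of (c)'s requirements are met (a Small Lessor Declaration is on file; rent is paid in kind). Considering the limiting provisions: (g) would limit (c) — a current Schedule D Certificate is held — but (h) sets (g) aside: (h) is engaged — the qualifying period is 95 days, less than the 100 days limit. (i) would limit (h) — the space is let for business use — but (j) sets (i) aside: (j) operates against (i): assessed value is $98,000, less than the $101,500 limit. (k), which would lift (j), is not engaged — there is no General Approval in force. Exception (c) stands.
Exception (d) fails — a written lease is in place.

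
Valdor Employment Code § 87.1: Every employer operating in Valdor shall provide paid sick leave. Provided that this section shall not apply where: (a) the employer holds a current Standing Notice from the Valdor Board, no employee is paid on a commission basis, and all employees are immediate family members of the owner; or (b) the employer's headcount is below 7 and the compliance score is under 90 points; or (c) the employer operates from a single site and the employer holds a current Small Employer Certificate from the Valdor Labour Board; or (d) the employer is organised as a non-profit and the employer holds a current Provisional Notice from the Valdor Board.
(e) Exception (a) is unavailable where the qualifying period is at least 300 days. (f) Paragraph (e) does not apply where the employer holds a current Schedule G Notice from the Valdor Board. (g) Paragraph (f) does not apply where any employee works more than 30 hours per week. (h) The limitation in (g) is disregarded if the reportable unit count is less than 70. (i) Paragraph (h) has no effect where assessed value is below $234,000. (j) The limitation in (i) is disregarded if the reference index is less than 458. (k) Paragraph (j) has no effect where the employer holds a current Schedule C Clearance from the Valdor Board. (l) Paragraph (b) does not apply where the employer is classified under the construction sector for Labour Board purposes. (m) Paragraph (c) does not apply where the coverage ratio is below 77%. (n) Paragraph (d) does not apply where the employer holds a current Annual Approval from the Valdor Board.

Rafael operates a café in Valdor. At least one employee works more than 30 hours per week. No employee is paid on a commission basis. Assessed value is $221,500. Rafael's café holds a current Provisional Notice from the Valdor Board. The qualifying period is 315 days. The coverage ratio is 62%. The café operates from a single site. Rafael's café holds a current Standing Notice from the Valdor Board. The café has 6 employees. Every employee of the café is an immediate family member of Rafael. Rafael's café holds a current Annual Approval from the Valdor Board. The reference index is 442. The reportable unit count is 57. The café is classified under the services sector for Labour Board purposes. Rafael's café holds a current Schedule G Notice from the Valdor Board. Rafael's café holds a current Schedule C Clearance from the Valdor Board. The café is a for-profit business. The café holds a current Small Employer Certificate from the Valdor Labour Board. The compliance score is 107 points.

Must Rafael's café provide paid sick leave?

Yes — Rafael's café must provide paid sick leave.

Exception (a) is satisfied on its face — a current Standing Notice is held; no employee is paid on commission; every employee is an immediate family member. But applying paragraphs (e)–(k): (e) operates against (a): the qualifying period is 315 days, meeting the 300 days threshold. (f) would limit (e) — a current Schedule G Notice is held — but (g) sets (f) aside: (g) is triggered — at least one employee exceeds 30 hours/week. (h) would limit (g) — the reportable unit count is 57, less than the 70 limit — but (i) sets (h) aside: (i) is engaged — assessed value is $221,500, below the $234,000 limit. (j) applies (the reference index is 442, less than the 458 limit), but is displaced by (k): (k) operates against (j): a current Schedule C Clearance is held. So (a) is unavailable.
Exception (b) fails — the compliance score is 107 points, not under 90 points.
Exception (c)'s conditions are all satisfied: the employer operates from a single site; a current Small Employer Certificate is held. But: (m) applies — the coverage ratio is 62%, below the 77% limit. (c) is therefore removed.
Exception (d) fails — the employer is for-profit.
None of the exceptions is available; § 87.1 applies in full.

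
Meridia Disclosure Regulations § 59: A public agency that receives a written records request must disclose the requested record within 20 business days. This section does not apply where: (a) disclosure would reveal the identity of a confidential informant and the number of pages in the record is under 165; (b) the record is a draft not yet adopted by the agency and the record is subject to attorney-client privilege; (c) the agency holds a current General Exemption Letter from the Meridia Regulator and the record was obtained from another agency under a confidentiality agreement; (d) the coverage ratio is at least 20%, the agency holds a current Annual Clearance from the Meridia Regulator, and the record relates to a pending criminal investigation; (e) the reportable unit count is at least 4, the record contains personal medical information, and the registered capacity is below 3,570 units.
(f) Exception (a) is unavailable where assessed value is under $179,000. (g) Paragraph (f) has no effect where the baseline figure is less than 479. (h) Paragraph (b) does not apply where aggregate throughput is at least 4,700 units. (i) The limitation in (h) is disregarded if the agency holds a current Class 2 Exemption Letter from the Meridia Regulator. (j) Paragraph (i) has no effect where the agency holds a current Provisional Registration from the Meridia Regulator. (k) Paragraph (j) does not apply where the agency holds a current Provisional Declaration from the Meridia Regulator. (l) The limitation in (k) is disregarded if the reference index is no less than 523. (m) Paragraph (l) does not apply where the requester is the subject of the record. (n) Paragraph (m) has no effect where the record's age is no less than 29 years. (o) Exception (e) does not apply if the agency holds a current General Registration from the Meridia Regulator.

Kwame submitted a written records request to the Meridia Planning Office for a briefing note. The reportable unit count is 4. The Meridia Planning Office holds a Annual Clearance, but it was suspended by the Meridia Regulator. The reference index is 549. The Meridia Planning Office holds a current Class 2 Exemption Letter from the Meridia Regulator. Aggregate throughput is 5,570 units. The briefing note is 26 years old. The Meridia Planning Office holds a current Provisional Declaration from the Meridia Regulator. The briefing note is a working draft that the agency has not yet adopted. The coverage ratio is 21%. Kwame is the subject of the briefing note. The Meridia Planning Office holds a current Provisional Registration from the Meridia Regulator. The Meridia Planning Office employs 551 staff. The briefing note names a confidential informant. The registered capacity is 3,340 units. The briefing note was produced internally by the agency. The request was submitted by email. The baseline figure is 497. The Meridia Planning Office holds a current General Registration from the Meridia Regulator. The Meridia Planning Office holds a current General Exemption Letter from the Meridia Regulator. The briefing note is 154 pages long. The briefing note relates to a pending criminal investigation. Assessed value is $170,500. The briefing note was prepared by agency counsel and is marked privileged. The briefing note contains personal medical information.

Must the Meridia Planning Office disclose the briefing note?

Exception (a)'s conditions are all satisfied: the briefing note names a confidential informant; the number of pages in the record is 154, under the 165 limit. But: (f) applies — assessed value is $170,500, under the $179,000 limit. (g) does not operate here (the baseline figure is 497, not less than 479), so (f) stands. So (a) is unavailable.
Exception (b) is satisfied on its face — the briefing note is an unadopted draft; the briefing note is privileged. Considering the limiting provisions: (h) operates (aggregate throughput is 5,570 units, meeting the 4,700 units threshold), but is set aside by (i): (i) operates against (h): a current Class 2 Exemption Letter is held. (j) operates (a current Provisional Registration is held), but yields to (k): (k) operates — a current Provisional Declaration is held. (l) would limit (k) — the reference index is 549, meeting the 523 threshold — but (m) sets (l) aside: (m) operates against (l): Kwame is the subject of the briefing note. (n) is not engaged (the record's age is 26 years, short of 29 years), so (m) stands. (b) remains available.
Exception (c) does not apply: the briefing note was produced internally.
Exception (d) does not apply: no current Annual Clearance is held.
Exception (e)'s conditions are all satisfied: the reportable unit count is 4, meeting the 4 threshold; the briefing note contains personal medical information; the registered capacity is 3,340 units, below the 3,570 units limit. But applying paragraph (o): (o) operates against (e): a current General Registration is held. Exception (e) does not apply.

No — exception (b) applies; the Meridia Planning Office is not required to disclose the briefing note.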